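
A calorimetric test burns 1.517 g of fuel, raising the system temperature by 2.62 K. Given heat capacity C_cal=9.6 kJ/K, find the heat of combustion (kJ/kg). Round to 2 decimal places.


Hc = C_cal * delta_T / m_fuel
Q_released = 9.6 * 2.62 = 25.1520 kJ
m_fuel = 1.517 g = 1.517/1000 kg = 0.001517 kg
Hc = 25.1520 / 0.001517 = 16580.09 kJ/kg


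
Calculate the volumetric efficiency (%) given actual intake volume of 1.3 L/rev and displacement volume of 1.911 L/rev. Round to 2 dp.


eta_v = (V_actual / V_disp) * 100
Ratio = 1.3 / 1.911 = 0.6803
eta_v = 0.6803 * 100 = 68.03%


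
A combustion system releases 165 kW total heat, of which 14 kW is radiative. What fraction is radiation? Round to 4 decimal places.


f_rad = Q_rad / Q_total
f_rad = 14 / 165 = 0.0848


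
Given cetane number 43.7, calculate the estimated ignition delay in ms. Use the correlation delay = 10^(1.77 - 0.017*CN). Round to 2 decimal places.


delay = 10^(1.77 - 0.017*CN)
Exponent = 1.77 - 0.017*43.7 = 1.0271
delay = 10^1.0271 = 10.64 ms


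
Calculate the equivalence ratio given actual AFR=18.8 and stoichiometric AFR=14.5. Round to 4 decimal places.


phi = AFR_stoich / AFR_actual
phi = 14.5 / 18.8 = 0.7713


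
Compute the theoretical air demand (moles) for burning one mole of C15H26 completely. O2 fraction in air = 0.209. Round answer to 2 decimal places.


Balanced combustion: C15H26 + 21.5 O2 -> 15 CO2 + 13 H2O
O2 needed = C + H/4 = 15 + 26/4 = 21.50 moles
Air moles = O2 / 0.209 = 21.50 / 0.209 = 102.87 moles air


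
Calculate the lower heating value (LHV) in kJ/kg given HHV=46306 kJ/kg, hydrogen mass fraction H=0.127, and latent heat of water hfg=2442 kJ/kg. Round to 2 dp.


LHV = HHV - hfg * 9 * H
Water correction = 2442 * 9 * 0.127 = 2791.206 kJ/kg
LHV = 46306 - 2791.206 = 43514.79 kJ/kg


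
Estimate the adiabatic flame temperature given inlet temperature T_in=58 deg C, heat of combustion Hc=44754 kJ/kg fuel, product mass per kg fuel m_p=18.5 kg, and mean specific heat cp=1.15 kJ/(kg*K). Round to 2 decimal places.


T_ad = T_in + Hc / (m_p * cp)
Denominator = 18.5 * 1.15 = 21.2750
Temperature rise = 44754 / 21.2750 = 2103.60 K
T_ad = 58 + 2103.60 = 2161.60 deg C


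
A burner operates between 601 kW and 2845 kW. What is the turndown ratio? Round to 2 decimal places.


TDR = Q_max / Q_min
TDR = 2845 / 601 = 4.73


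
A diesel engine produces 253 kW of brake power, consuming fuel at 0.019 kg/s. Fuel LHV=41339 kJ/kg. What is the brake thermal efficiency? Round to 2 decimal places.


eta_BTE = (BP / (mf * LHV)) * 100
Denominator = 0.019 * 41339 = 785.4410 kW
eta_BTE = (253 / 785.4410) * 100 = 32.21%


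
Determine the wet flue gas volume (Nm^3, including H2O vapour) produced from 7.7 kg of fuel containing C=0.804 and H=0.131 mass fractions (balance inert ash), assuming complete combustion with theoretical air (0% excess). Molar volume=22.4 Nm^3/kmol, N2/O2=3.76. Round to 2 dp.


Per kg fuel: CO2 = (C/12 kmol)*22.4 = (0.804/12)*22.4 = 1.50080 Nm^3
Per kg fuel: H2O = (H/2 kmol)*22.4 = (0.131/2)*22.4 = 1.46720 Nm^3
O2 needed per kg fuel = C/12 + H/4 = 0.804/12 + 0.131/4 = 0.09975000 kmol
Per kg fuel: N2 = O2*3.76*22.4 = 0.09975000*3.76*22.4 = 8.40134 Nm^3
Total per kg = 1.50080 + 1.46720 + 8.40134 = 11.36934 Nm^3
Total = 11.36934 * 7.7 = 87.54 Nm^3


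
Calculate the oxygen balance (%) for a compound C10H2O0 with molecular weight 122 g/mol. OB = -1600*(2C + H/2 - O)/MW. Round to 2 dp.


OB = -1600 * (2C + H/2 - O) / MW
Inner = 2*10 + 2/2 - 0 = 21.00
OB = -1600 * 21.00 / 122 = -275.41%


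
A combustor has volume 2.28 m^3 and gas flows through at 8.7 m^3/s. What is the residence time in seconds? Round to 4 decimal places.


tau = V / Q_flow
tau = 2.28 / 8.7 = 0.2621 s


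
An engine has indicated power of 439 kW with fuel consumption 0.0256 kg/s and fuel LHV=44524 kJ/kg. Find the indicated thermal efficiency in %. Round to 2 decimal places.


eta_ith = (IP / (mf * LHV)) * 100
Denominator = 0.0256 * 44524 = 1139.8144 kW
eta_ith = (439 / 1139.8144) * 100 = 38.52%


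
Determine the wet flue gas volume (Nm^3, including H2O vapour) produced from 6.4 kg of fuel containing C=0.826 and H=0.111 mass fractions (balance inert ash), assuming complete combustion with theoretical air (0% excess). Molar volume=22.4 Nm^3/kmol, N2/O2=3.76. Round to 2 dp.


Per kg fuel: CO2 = (C/12 kmol)*22.4 = (0.826/12)*22.4 = 1.54187 Nm^3
Per kg fuel: H2O = (H/2 kmol)*22.4 = (0.111/2)*22.4 = 1.24320 Nm^3
O2 needed per kg fuel = C/12 + H/4 = 0.826/12 + 0.111/4 = 0.09658333 kmol
Per kg fuel: N2 = O2*3.76*22.4 = 0.09658333*3.76*22.4 = 8.13463 Nm^3
Total per kg = 1.54187 + 1.24320 + 8.13463 = 10.91970 Nm^3
Total = 10.91970 * 6.4 = 69.89 Nm^3


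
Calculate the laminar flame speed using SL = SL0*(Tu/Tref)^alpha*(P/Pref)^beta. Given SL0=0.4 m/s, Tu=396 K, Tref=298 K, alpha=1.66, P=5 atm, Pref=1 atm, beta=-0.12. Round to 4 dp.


SL = SL0 * (Tu/Tref)^alpha * (P/Pref)^beta
T ratio = 396/298 = 1.32885906
(T ratio)^alpha = 1.32885906^1.66 = 1.603153
(P/Pref)^beta = 5^(-0.12) = 0.824373
SL = 0.4 * 1.603153 * 0.824373 = 0.5286 m/s


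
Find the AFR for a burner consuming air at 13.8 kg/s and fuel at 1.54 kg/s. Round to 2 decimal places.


AFR = m_air / m_fuel
AFR = 13.8 / 1.54 = 8.96


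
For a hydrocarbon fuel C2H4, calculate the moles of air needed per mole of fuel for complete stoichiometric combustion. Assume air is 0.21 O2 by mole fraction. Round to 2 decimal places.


Balanced combustion: C2H4 + 3 O2 -> 2 CO2 + 2 H2O
O2 needed = C + H/4 = 2 + 4/4 = 3.00 moles
Air moles = O2 / 0.21 = 3.00 / 0.21 = 14.29 moles air


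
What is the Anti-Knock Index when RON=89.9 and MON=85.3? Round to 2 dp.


AKI = (RON + MON) / 2
AKI = (89.9 + 85.3) / 2
AKI = 175.2 / 2 = 87.60


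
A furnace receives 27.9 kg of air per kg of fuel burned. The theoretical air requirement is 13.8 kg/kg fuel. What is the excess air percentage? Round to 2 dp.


Excess air = actual - stoichiometric = 27.9 - 13.8 = 14.10 kg/kg fuel
Excess air % = (excess / stoich) * 100 = (14.10 / 13.8) * 100 = 102.17%


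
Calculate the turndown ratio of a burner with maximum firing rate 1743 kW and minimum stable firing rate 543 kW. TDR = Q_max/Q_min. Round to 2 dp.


TDR = Q_max / Q_min
TDR = 1743 / 543 = 3.21


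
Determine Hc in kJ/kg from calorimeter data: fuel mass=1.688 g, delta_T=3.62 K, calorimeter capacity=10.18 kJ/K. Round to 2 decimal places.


Hc = C_cal * delta_T / m_fuel
Q_released = 10.18 * 3.62 = 36.8516 kJ
m_fuel = 1.688 g = 1.688/1000 kg = 0.001688 kg
Hc = 36.8516 / 0.001688 = 21831.52 kJ/kg


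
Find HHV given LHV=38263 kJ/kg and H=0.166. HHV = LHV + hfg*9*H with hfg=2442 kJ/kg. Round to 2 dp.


HHV = LHV + hfg * 9 * H
Water addition = 2442 * 9 * 0.166 = 3648.348 kJ/kg
HHV = 38263 + 3648.348 = 41911.35 kJ/kg


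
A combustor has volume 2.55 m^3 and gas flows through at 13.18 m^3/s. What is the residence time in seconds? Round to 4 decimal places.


tau = V / Q_flow
tau = 2.55 / 13.18 = 0.1935 s


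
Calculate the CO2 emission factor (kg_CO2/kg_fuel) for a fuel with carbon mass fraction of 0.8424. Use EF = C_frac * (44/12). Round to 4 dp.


EF = C_frac * (M_CO2 / M_C)
EF = 0.8424 * (44/12)
EF = 0.8424 * 3.666667 = 3.0888 kg_CO2/kg_fuel


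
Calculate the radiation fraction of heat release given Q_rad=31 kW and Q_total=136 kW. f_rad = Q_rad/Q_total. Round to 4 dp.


f_rad = Q_rad / Q_total
f_rad = 31 / 136 = 0.2279


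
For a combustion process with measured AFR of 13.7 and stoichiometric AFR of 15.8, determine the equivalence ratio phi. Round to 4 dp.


phi = AFR_stoich / AFR_actual
phi = 15.8 / 13.7 = 1.1533


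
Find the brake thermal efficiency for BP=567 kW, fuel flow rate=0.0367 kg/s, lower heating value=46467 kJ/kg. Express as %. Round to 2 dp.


eta_BTE = (BP / (mf * LHV)) * 100
Denominator = 0.0367 * 46467 = 1705.3389 kW
eta_BTE = (567 / 1705.3389) * 100 = 33.25%


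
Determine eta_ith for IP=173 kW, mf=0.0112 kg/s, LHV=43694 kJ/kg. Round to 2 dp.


eta_ith = (IP / (mf * LHV)) * 100
Denominator = 0.0112 * 43694 = 489.3728 kW
eta_ith = (173 / 489.3728) * 100 = 35.35%


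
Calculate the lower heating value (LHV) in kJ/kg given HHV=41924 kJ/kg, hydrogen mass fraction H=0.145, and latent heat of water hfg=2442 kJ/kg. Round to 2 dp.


LHV = HHV - hfg * 9 * H
Water correction = 2442 * 9 * 0.145 = 3186.810 kJ/kg
LHV = 41924 - 3186.810 = 38737.19 kJ/kg


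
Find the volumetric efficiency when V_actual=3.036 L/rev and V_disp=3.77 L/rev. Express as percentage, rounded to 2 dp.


eta_v = (V_actual / V_disp) * 100
Ratio = 3.036 / 3.77 = 0.8053
eta_v = 0.8053 * 100 = 80.53%


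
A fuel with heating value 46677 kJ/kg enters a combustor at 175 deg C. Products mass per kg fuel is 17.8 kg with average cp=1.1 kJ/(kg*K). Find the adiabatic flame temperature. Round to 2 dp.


T_ad = T_in + Hc / (m_p * cp)
Denominator = 17.8 * 1.1 = 19.5800
Temperature rise = 46677 / 19.5800 = 2383.91 K
T_ad = 175 + 2383.91 = 2558.91 deg C


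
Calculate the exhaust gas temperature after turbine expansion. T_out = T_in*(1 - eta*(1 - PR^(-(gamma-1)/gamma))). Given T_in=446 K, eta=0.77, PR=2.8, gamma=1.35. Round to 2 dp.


T_out = T_in * (1 - eta * (1 - PR^(-(gamma-1)/gamma)))
Exponent = -(1.35-1)/1.35 = -0.25925926
PR^exp = 2.8^(-0.25925926) = 0.76572026
Factor = 1 - 0.77*(1 - 0.76572026) = 0.81960460
T_out = 446 * 0.81960460 = 365.54 K


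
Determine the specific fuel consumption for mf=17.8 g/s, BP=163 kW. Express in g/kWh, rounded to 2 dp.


SFC = (mf / BP) * 3600
Rate = 17.8 / 163 = 0.109202 g/(s*kW)
SFC = 0.109202 * 3600 = 393.13 g/kWh


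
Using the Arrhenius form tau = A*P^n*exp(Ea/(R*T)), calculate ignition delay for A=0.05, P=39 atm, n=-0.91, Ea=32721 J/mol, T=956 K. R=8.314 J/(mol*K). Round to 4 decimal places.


tau = A * P^n * exp(Ea/(R*T))
P^n = 39^(-0.91) = 0.03565588
Ea/(R*T) = 32721/(8.314*956) = 4.116789
exp(Ea/(R*T)) = 61.361920
tau = 0.05 * 0.03565588 * 61.361920 = 0.1094 ms


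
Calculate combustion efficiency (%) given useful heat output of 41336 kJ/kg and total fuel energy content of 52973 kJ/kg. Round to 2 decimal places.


Efficiency = (Q_useful / Q_fuel) * 100
Efficiency = (41336 / 52973) * 100
Efficiency = 0.7803 * 100 = 78.03%


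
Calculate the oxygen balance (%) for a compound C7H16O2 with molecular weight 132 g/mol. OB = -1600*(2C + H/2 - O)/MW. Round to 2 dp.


OB = -1600 * (2C + H/2 - O) / MW
Inner = 2*7 + 16/2 - 2 = 20.00
OB = -1600 * 20.00 / 132 = -242.42%


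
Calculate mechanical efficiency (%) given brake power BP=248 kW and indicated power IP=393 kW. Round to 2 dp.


eta_mech = (BP / IP) * 100
Ratio = 248 / 393 = 0.6310
eta_mech = 0.6310 * 100 = 63.10%


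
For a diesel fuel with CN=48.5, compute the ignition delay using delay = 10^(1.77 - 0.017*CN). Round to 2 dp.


delay = 10^(1.77 - 0.017*CN)
Exponent = 1.77 - 0.017*48.5 = 0.9455
delay = 10^0.9455 = 8.82 ms


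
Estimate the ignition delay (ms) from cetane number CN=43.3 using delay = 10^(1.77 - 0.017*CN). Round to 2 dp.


delay = 10^(1.77 - 0.017*CN)
Exponent = 1.77 - 0.017*43.3 = 1.0339
delay = 10^1.0339 = 10.81 ms


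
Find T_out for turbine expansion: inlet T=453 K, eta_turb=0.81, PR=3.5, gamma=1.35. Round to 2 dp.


T_out = T_in * (1 - eta * (1 - PR^(-(gamma-1)/gamma)))
Exponent = -(1.35-1)/1.35 = -0.25925926
PR^exp = 3.5^(-0.25925926) = 0.72267881
Factor = 1 - 0.81*(1 - 0.72267881) = 0.77536984
T_out = 453 * 0.77536984 = 351.24 K


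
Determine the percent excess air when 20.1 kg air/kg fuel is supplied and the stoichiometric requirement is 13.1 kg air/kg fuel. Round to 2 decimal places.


Excess air = actual - stoichiometric = 20.1 - 13.1 = 7.00 kg/kg fuel
Excess air % = (excess / stoich) * 100 = (7.00 / 13.1) * 100 = 53.44%


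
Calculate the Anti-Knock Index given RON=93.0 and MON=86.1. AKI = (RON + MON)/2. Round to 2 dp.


AKI = (RON + MON) / 2
AKI = (93.0 + 86.1) / 2
AKI = 179.1 / 2 = 89.55


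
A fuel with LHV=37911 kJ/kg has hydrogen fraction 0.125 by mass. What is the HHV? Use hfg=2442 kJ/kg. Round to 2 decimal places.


HHV = LHV + hfg * 9 * H
Water addition = 2442 * 9 * 0.125 = 2747.250 kJ/kg
HHV = 37911 + 2747.250 = 40658.25 kJ/kg


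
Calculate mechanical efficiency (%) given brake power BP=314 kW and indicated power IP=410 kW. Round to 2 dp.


eta_mech = (BP / IP) * 100
Ratio = 314 / 410 = 0.7659
eta_mech = 0.7659 * 100 = 76.59%


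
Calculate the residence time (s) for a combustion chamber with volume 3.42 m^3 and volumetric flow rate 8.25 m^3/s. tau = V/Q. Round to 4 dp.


tau = V / Q_flow
tau = 3.42 / 8.25 = 0.4145 s


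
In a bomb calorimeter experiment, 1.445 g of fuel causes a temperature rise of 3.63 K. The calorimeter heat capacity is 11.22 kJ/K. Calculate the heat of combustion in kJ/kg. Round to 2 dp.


Hc = C_cal * delta_T / m_fuel
Q_released = 11.22 * 3.63 = 40.7286 kJ
m_fuel = 1.445 g = 1.445/1000 kg = 0.001445 kg
Hc = 40.7286 / 0.001445 = 28185.88 kJ/kg


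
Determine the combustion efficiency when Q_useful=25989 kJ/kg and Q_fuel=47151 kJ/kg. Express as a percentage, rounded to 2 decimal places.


Efficiency = (Q_useful / Q_fuel) * 100
Efficiency = (25989 / 47151) * 100
Efficiency = 0.5512 * 100 = 55.12%


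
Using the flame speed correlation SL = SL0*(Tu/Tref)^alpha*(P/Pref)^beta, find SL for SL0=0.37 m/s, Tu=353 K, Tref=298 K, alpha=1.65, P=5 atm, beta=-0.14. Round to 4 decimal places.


SL = SL0 * (Tu/Tref)^alpha * (P/Pref)^beta
T ratio = 353/298 = 1.18456376
(T ratio)^alpha = 1.18456376^1.65 = 1.322426
(P/Pref)^beta = 5^(-0.14) = 0.798260
SL = 0.37 * 1.322426 * 0.798260 = 0.3906 m/s


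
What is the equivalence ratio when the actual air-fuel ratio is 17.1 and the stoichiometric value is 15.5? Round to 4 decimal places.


phi = AFR_stoich / AFR_actual
phi = 15.5 / 17.1 = 0.9064


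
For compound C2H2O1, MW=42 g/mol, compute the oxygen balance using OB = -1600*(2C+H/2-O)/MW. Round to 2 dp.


OB = -1600 * (2C + H/2 - O) / MW
Inner = 2*2 + 2/2 - 1 = 4.00
OB = -1600 * 4.00 / 42 = -152.38%


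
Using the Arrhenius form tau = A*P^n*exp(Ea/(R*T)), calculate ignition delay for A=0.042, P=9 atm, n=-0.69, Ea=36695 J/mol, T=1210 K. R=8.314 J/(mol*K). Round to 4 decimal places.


tau = A * P^n * exp(Ea/(R*T))
P^n = 9^(-0.69) = 0.21956983
Ea/(R*T) = 36695/(8.314*1210) = 3.647636
exp(Ea/(R*T)) = 38.383822
tau = 0.042 * 0.21956983 * 38.383822 = 0.3540 ms


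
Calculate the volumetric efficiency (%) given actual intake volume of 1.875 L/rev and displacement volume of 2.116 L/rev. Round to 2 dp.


eta_v = (V_actual / V_disp) * 100
Ratio = 1.875 / 2.116 = 0.8861
eta_v = 0.8861 * 100 = 88.61%


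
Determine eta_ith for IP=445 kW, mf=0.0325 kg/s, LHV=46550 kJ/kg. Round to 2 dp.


eta_ith = (IP / (mf * LHV)) * 100
Denominator = 0.0325 * 46550 = 1512.8750 kW
eta_ith = (445 / 1512.8750) * 100 = 29.41%


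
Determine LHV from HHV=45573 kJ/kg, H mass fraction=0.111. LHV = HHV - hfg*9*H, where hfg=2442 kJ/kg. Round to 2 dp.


LHV = HHV - hfg * 9 * H
Water correction = 2442 * 9 * 0.111 = 2439.558 kJ/kg
LHV = 45573 - 2439.558 = 43133.44 kJ/kg


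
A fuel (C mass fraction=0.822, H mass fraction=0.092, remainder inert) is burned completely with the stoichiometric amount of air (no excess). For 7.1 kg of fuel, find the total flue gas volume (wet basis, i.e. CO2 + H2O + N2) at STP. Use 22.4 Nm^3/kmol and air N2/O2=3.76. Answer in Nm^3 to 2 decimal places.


Per kg fuel: CO2 = (C/12 kmol)*22.4 = (0.822/12)*22.4 = 1.53440 Nm^3
Per kg fuel: H2O = (H/2 kmol)*22.4 = (0.092/2)*22.4 = 1.03040 Nm^3
O2 needed per kg fuel = C/12 + H/4 = 0.822/12 + 0.092/4 = 0.09150000 kmol
Per kg fuel: N2 = O2*3.76*22.4 = 0.09150000*3.76*22.4 = 7.70650 Nm^3
Total per kg = 1.53440 + 1.03040 + 7.70650 = 10.27130 Nm^3
Total = 10.27130 * 7.1 = 72.93 Nm^3


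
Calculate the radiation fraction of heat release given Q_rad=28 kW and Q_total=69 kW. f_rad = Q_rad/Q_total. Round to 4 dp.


f_rad = Q_rad / Q_total
f_rad = 28 / 69 = 0.4058


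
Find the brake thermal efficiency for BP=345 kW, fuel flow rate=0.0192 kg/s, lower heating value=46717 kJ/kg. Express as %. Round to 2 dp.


eta_BTE = (BP / (mf * LHV)) * 100
Denominator = 0.0192 * 46717 = 896.9664 kW
eta_BTE = (345 / 896.9664) * 100 = 38.46%


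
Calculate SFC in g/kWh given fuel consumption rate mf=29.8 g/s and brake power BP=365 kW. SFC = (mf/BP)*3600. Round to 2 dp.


SFC = (mf / BP) * 3600
Rate = 29.8 / 365 = 0.081644 g/(s*kW)
SFC = 0.081644 * 3600 = 293.92 g/kWh


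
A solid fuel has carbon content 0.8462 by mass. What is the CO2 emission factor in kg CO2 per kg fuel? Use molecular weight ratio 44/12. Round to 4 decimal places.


EF = C_frac * (M_CO2 / M_C)
EF = 0.8462 * (44/12)
EF = 0.8462 * 3.666667 = 3.1027 kg_CO2/kg_fuel


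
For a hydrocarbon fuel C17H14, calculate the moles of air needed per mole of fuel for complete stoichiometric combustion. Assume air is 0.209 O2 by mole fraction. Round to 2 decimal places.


Balanced combustion: C17H14 + 20.5 O2 -> 17 CO2 + 7 H2O
O2 needed = C + H/4 = 17 + 14/4 = 20.50 moles
Air moles = O2 / 0.209 = 20.50 / 0.209 = 98.09 moles air


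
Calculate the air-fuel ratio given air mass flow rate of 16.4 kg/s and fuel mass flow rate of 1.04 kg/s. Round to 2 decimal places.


AFR = m_air / m_fuel
AFR = 16.4 / 1.04 = 15.77


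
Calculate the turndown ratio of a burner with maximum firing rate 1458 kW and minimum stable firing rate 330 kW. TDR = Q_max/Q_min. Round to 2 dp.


TDR = Q_max / Q_min
TDR = 1458 / 330 = 4.42


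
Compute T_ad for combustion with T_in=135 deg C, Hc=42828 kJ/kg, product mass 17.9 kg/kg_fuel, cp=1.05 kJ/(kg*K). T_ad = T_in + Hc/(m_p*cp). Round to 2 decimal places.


T_ad = T_in + Hc / (m_p * cp)
Denominator = 17.9 * 1.05 = 18.7950
Temperature rise = 42828 / 18.7950 = 2278.69 K
T_ad = 135 + 2278.69 = 2413.69 deg C


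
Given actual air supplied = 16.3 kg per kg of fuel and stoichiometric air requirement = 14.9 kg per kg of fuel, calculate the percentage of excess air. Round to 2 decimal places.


Excess air = actual - stoichiometric = 16.3 - 14.9 = 1.40 kg/kg fuel
Excess air % = (excess / stoich) * 100 = (1.40 / 14.9) * 100 = 9.40%


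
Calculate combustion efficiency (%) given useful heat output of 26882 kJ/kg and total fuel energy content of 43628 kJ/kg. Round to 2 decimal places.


Efficiency = (Q_useful / Q_fuel) * 100
Efficiency = (26882 / 43628) * 100
Efficiency = 0.6162 * 100 = 61.62%


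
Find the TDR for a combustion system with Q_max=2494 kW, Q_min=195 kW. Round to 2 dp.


TDR = Q_max / Q_min
TDR = 2494 / 195 = 12.79


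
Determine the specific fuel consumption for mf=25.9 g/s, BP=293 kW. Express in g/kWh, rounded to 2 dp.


SFC = (mf / BP) * 3600
Rate = 25.9 / 293 = 0.088396 g/(s*kW)
SFC = 0.088396 * 3600 = 318.23 g/kWh


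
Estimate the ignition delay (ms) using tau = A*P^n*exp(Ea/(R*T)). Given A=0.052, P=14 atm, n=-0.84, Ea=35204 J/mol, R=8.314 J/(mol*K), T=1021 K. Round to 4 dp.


tau = A * P^n * exp(Ea/(R*T))
P^n = 14^(-0.84) = 0.10895633
Ea/(R*T) = 35204/(8.314*1021) = 4.147212
exp(Ea/(R*T)) = 63.257401
tau = 0.052 * 0.10895633 * 63.257401 = 0.3584 ms


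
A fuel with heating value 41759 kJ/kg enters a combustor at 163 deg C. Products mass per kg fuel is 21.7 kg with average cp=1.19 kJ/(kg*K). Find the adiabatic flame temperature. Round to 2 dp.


T_ad = T_in + Hc / (m_p * cp)
Denominator = 21.7 * 1.19 = 25.8230
Temperature rise = 41759 / 25.8230 = 1617.12 K
T_ad = 163 + 1617.12 = 1780.12 deg C


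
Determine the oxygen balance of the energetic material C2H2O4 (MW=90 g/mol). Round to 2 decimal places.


OB = -1600 * (2C + H/2 - O) / MW
Inner = 2*2 + 2/2 - 4 = 1.00
OB = -1600 * 1.00 / 90 = -17.78%


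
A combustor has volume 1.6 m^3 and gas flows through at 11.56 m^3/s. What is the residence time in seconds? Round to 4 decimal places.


tau = V / Q_flow
tau = 1.6 / 11.56 = 0.1384 s


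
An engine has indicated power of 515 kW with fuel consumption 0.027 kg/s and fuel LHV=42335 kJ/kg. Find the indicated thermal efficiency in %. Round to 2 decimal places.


eta_ith = (IP / (mf * LHV)) * 100
Denominator = 0.027 * 42335 = 1143.0450 kW
eta_ith = (515 / 1143.0450) * 100 = 45.06%


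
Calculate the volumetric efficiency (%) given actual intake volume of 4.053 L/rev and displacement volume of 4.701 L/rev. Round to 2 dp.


eta_v = (V_actual / V_disp) * 100
Ratio = 4.053 / 4.701 = 0.8622
eta_v = 0.8622 * 100 = 86.22%


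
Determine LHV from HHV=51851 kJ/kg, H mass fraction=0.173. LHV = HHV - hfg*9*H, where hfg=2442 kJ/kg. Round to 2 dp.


LHV = HHV - hfg * 9 * H
Water correction = 2442 * 9 * 0.173 = 3802.194 kJ/kg
LHV = 51851 - 3802.194 = 48048.81 kJ/kg


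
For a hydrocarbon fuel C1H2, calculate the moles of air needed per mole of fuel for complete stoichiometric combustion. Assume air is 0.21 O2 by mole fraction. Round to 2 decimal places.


Balanced combustion: C1H2 + 1.5 O2 -> 1 CO2 + 1 H2O
O2 needed = C + H/4 = 1 + 2/4 = 1.50 moles
Air moles = O2 / 0.21 = 1.50 / 0.21 = 7.14 moles air


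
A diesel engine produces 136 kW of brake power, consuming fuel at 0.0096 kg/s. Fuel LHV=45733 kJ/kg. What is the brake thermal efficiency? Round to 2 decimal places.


eta_BTE = (BP / (mf * LHV)) * 100
Denominator = 0.0096 * 45733 = 439.0368 kW
eta_BTE = (136 / 439.0368) * 100 = 30.98%


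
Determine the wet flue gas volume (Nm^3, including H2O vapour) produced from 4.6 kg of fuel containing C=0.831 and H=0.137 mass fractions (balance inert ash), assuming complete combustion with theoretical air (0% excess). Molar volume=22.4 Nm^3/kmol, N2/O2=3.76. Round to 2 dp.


Per kg fuel: CO2 = (C/12 kmol)*22.4 = (0.831/12)*22.4 = 1.55120 Nm^3
Per kg fuel: H2O = (H/2 kmol)*22.4 = (0.137/2)*22.4 = 1.53440 Nm^3
O2 needed per kg fuel = C/12 + H/4 = 0.831/12 + 0.137/4 = 0.10350000 kmol
Per kg fuel: N2 = O2*3.76*22.4 = 0.10350000*3.76*22.4 = 8.71718 Nm^3
Total per kg = 1.55120 + 1.53440 + 8.71718 = 11.80278 Nm^3
Total = 11.80278 * 4.6 = 54.29 Nm^3


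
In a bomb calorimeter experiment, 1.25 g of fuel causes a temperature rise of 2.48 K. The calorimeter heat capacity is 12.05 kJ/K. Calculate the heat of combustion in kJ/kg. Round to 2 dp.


Hc = C_cal * delta_T / m_fuel
Q_released = 12.05 * 2.48 = 29.8840 kJ
m_fuel = 1.25 g = 1.25/1000 kg = 0.001250 kg
Hc = 29.8840 / 0.001250 = 23907.20 kJ/kg


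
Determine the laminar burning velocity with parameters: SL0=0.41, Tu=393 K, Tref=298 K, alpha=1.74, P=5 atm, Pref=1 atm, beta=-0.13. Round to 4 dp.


SL = SL0 * (Tu/Tref)^alpha * (P/Pref)^beta
T ratio = 393/298 = 1.31879195
(T ratio)^alpha = 1.31879195^1.74 = 1.618478
(P/Pref)^beta = 5^(-0.13) = 0.811211
SL = 0.41 * 1.618478 * 0.811211 = 0.5383 m/s


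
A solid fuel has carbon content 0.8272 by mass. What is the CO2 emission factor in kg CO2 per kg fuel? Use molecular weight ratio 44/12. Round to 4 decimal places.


EF = C_frac * (M_CO2 / M_C)
EF = 0.8272 * (44/12)
EF = 0.8272 * 3.666667 = 3.0331 kg_CO2/kg_fuel


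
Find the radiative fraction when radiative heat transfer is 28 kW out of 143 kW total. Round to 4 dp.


f_rad = Q_rad / Q_total
f_rad = 28 / 143 = 0.1958


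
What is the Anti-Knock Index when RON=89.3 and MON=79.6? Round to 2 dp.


AKI = (RON + MON) / 2
AKI = (89.3 + 79.6) / 2
AKI = 168.9 / 2 = 84.45


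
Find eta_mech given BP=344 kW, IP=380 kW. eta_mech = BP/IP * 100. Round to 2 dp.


eta_mech = (BP / IP) * 100
Ratio = 344 / 380 = 0.9053
eta_mech = 0.9053 * 100 = 90.53%


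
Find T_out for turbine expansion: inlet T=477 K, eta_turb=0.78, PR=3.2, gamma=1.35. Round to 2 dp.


T_out = T_in * (1 - eta * (1 - PR^(-(gamma-1)/gamma)))
Exponent = -(1.35-1)/1.35 = -0.25925926
PR^exp = 3.2^(-0.25925926) = 0.73966521
Factor = 1 - 0.78*(1 - 0.73966521) = 0.79693886
T_out = 477 * 0.79693886 = 380.14 K


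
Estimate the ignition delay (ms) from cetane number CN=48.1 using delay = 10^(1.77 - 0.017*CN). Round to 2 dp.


delay = 10^(1.77 - 0.017*CN)
Exponent = 1.77 - 0.017*48.1 = 0.9523
delay = 10^0.9523 = 8.96 ms


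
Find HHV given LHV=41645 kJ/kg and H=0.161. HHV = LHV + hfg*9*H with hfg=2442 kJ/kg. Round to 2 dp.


HHV = LHV + hfg * 9 * H
Water addition = 2442 * 9 * 0.161 = 3538.458 kJ/kg
HHV = 41645 + 3538.458 = 45183.46 kJ/kg


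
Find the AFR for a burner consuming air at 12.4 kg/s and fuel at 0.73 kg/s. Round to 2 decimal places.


AFR = m_air / m_fuel
AFR = 12.4 / 0.73 = 16.99


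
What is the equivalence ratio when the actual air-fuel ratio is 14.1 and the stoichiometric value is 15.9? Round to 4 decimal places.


phi = AFR_stoich / AFR_actual
phi = 15.9 / 14.1 = 1.1277


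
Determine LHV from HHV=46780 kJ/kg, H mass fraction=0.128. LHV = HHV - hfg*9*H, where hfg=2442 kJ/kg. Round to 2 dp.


LHV = HHV - hfg * 9 * H
Water correction = 2442 * 9 * 0.128 = 2813.184 kJ/kg
LHV = 46780 - 2813.184 = 43966.82 kJ/kg


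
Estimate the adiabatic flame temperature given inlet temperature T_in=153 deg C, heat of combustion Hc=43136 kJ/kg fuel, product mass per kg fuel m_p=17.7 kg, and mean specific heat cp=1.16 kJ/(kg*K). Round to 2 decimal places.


T_ad = T_in + Hc / (m_p * cp)
Denominator = 17.7 * 1.16 = 20.5320
Temperature rise = 43136 / 20.5320 = 2100.92 K
T_ad = 153 + 2100.92 = 2253.92 deg C


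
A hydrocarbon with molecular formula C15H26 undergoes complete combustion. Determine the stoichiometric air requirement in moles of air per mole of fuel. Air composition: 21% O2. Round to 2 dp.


Balanced combustion: C15H26 + 21.5 O2 -> 15 CO2 + 13 H2O
O2 needed = C + H/4 = 15 + 26/4 = 21.50 moles
Air moles = O2 / 0.21 = 21.50 / 0.21 = 102.38 moles air


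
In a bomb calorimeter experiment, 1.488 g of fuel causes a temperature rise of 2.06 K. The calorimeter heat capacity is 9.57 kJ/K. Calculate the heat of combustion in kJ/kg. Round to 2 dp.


Hc = C_cal * delta_T / m_fuel
Q_released = 9.57 * 2.06 = 19.7142 kJ
m_fuel = 1.488 g = 1.488/1000 kg = 0.001488 kg
Hc = 19.7142 / 0.001488 = 13248.79 kJ/kg


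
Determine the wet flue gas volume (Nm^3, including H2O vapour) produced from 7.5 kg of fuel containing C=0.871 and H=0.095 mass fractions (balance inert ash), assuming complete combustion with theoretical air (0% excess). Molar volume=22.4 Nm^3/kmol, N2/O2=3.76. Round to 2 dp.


Per kg fuel: CO2 = (C/12 kmol)*22.4 = (0.871/12)*22.4 = 1.62587 Nm^3
Per kg fuel: H2O = (H/2 kmol)*22.4 = (0.095/2)*22.4 = 1.06400 Nm^3
O2 needed per kg fuel = C/12 + H/4 = 0.871/12 + 0.095/4 = 0.09633333 kmol
Per kg fuel: N2 = O2*3.76*22.4 = 0.09633333*3.76*22.4 = 8.11358 Nm^3
Total per kg = 1.62587 + 1.06400 + 8.11358 = 10.80345 Nm^3
Total = 10.80345 * 7.5 = 81.03 Nm^3


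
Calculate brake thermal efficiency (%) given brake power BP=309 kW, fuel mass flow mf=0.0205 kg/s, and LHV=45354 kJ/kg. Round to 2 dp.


eta_BTE = (BP / (mf * LHV)) * 100
Denominator = 0.0205 * 45354 = 929.7570 kW
eta_BTE = (309 / 929.7570) * 100 = 33.23%


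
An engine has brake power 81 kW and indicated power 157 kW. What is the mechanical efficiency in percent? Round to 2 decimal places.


eta_mech = (BP / IP) * 100
Ratio = 81 / 157 = 0.5159
eta_mech = 0.5159 * 100 = 51.59%


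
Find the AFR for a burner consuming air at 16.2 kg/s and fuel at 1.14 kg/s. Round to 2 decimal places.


AFR = m_air / m_fuel
AFR = 16.2 / 1.14 = 14.21


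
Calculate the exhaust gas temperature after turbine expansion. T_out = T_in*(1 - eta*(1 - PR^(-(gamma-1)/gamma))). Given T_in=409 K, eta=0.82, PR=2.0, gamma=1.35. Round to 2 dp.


T_out = T_in * (1 - eta * (1 - PR^(-(gamma-1)/gamma)))
Exponent = -(1.35-1)/1.35 = -0.25925926
PR^exp = 2.0^(-0.25925926) = 0.83551680
Factor = 1 - 0.82*(1 - 0.83551680) = 0.86512378
T_out = 409 * 0.86512378 = 353.84 K


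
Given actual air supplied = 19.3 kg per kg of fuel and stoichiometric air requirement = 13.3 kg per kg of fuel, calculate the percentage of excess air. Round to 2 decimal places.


Excess air = actual - stoichiometric = 19.3 - 13.3 = 6.00 kg/kg fuel
Excess air % = (excess / stoich) * 100 = (6.00 / 13.3) * 100 = 45.11%


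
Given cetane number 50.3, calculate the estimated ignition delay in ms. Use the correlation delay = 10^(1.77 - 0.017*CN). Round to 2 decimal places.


delay = 10^(1.77 - 0.017*CN)
Exponent = 1.77 - 0.017*50.3 = 0.9149
delay = 10^0.9149 = 8.22 ms


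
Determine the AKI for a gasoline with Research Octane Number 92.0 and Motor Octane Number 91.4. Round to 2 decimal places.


AKI = (RON + MON) / 2
AKI = (92.0 + 91.4) / 2
AKI = 183.4 / 2 = 91.70


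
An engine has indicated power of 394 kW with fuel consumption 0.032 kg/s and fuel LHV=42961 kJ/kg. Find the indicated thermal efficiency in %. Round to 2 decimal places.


eta_ith = (IP / (mf * LHV)) * 100
Denominator = 0.032 * 42961 = 1374.7520 kW
eta_ith = (394 / 1374.7520) * 100 = 28.66%


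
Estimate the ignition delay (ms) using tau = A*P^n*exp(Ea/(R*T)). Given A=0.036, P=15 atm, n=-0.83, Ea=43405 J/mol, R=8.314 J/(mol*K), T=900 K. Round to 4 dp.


tau = A * P^n * exp(Ea/(R*T))
P^n = 15^(-0.83) = 0.10564386
Ea/(R*T) = 43405/(8.314*900) = 5.800791
exp(Ea/(R*T)) = 330.560986
tau = 0.036 * 0.10564386 * 330.560986 = 1.2572 ms


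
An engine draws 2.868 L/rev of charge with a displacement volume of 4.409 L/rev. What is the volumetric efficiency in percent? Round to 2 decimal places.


eta_v = (V_actual / V_disp) * 100
Ratio = 2.868 / 4.409 = 0.6505
eta_v = 0.6505 * 100 = 65.05%


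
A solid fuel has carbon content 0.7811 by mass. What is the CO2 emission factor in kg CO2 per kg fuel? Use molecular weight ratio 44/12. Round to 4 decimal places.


EF = C_frac * (M_CO2 / M_C)
EF = 0.7811 * (44/12)
EF = 0.7811 * 3.666667 = 2.8640 kg_CO2/kg_fuel


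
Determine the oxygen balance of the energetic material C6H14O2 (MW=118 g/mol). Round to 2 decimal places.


OB = -1600 * (2C + H/2 - O) / MW
Inner = 2*6 + 14/2 - 2 = 17.00
OB = -1600 * 17.00 / 118 = -230.51%


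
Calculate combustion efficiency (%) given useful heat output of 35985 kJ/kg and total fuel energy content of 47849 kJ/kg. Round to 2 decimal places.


Efficiency = (Q_useful / Q_fuel) * 100
Efficiency = (35985 / 47849) * 100
Efficiency = 0.7521 * 100 = 75.21%


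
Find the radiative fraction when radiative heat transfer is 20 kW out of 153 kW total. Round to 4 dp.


f_rad = Q_rad / Q_total
f_rad = 20 / 153 = 0.1307


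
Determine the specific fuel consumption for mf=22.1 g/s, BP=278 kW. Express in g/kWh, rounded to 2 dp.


SFC = (mf / BP) * 3600
Rate = 22.1 / 278 = 0.079496 g/(s*kW)
SFC = 0.079496 * 3600 = 286.19 g/kWh


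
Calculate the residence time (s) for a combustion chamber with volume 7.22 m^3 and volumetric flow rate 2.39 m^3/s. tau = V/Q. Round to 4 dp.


tau = V / Q_flow
tau = 7.22 / 2.39 = 3.0209 s


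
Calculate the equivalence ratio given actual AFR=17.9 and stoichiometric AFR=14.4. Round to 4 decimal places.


phi = AFR_stoich / AFR_actual
phi = 14.4 / 17.9 = 0.8045


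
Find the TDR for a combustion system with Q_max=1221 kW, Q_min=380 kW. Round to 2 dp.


TDR = Q_max / Q_min
TDR = 1221 / 380 = 3.21


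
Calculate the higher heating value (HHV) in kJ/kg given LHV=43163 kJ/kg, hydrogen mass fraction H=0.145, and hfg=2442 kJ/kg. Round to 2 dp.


HHV = LHV + hfg * 9 * H
Water addition = 2442 * 9 * 0.145 = 3186.810 kJ/kg
HHV = 43163 + 3186.810 = 46349.81 kJ/kg


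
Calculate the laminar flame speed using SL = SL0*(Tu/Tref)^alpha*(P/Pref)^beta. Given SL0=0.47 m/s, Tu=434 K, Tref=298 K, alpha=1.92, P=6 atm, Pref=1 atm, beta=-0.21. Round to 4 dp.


SL = SL0 * (Tu/Tref)^alpha * (P/Pref)^beta
T ratio = 434/298 = 1.45637584
(T ratio)^alpha = 1.45637584^1.92 = 2.058188
(P/Pref)^beta = 6^(-0.21) = 0.686417
SL = 0.47 * 2.058188 * 0.686417 = 0.6640 m/s


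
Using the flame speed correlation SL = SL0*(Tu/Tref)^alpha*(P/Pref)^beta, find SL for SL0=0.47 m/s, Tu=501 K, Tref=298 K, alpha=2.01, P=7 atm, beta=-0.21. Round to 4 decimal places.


SL = SL0 * (Tu/Tref)^alpha * (P/Pref)^beta
T ratio = 501/298 = 1.68120805
(T ratio)^alpha = 1.68120805^2.01 = 2.841183
(P/Pref)^beta = 7^(-0.21) = 0.664553
SL = 0.47 * 2.841183 * 0.664553 = 0.8874 m/s


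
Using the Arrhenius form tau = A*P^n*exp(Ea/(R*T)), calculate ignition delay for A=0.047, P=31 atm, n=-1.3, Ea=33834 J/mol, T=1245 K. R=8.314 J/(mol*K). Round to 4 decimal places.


tau = A * P^n * exp(Ea/(R*T))
P^n = 31^(-1.3) = 0.01151409
Ea/(R*T) = 33834/(8.314*1245) = 3.268692
exp(Ea/(R*T)) = 26.276941
tau = 0.047 * 0.01151409 * 26.276941 = 0.0142 ms


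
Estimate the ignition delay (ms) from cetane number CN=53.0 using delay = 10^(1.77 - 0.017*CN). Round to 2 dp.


delay = 10^(1.77 - 0.017*CN)
Exponent = 1.77 - 0.017*53.0 = 0.8690
delay = 10^0.8690 = 7.40 ms


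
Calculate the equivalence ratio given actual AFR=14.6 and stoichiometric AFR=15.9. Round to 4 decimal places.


phi = AFR_stoich / AFR_actual
phi = 15.9 / 14.6 = 1.0890


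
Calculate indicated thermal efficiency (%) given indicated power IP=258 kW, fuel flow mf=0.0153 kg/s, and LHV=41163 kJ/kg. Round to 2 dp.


eta_ith = (IP / (mf * LHV)) * 100
Denominator = 0.0153 * 41163 = 629.7939 kW
eta_ith = (258 / 629.7939) * 100 = 40.97%


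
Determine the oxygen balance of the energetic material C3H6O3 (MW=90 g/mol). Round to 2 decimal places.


OB = -1600 * (2C + H/2 - O) / MW
Inner = 2*3 + 6/2 - 3 = 6.00
OB = -1600 * 6.00 / 90 = -106.67%


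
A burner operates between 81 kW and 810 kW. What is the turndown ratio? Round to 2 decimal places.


TDR = Q_max / Q_min
TDR = 810 / 81 = 10.00


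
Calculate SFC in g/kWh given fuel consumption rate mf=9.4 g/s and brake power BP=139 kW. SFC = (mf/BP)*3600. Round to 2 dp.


SFC = (mf / BP) * 3600
Rate = 9.4 / 139 = 0.067626 g/(s*kW)
SFC = 0.067626 * 3600 = 243.45 g/kWh


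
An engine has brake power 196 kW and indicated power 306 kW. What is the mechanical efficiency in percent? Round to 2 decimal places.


eta_mech = (BP / IP) * 100
Ratio = 196 / 306 = 0.6405
eta_mech = 0.6405 * 100 = 64.05%


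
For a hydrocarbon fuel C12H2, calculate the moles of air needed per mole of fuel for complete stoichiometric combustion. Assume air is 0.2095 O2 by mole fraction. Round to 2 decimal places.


Balanced combustion: C12H2 + 12.5 O2 -> 12 CO2 + 1 H2O
O2 needed = C + H/4 = 12 + 2/4 = 12.50 moles
Air moles = O2 / 0.2095 = 12.50 / 0.2095 = 59.67 moles air


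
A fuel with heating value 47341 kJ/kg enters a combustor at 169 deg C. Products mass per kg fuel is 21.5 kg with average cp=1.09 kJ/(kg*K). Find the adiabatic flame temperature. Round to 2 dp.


T_ad = T_in + Hc / (m_p * cp)
Denominator = 21.5 * 1.09 = 23.4350
Temperature rise = 47341 / 23.4350 = 2020.10 K
T_ad = 169 + 2020.10 = 2189.10 deg C


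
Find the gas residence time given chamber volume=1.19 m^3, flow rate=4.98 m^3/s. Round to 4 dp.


tau = V / Q_flow
tau = 1.19 / 4.98 = 0.2390 s


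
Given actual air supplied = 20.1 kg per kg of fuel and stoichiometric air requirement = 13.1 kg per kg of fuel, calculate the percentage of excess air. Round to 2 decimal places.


Excess air = actual - stoichiometric = 20.1 - 13.1 = 7.00 kg/kg fuel
Excess air % = (excess / stoich) * 100 = (7.00 / 13.1) * 100 = 53.44%


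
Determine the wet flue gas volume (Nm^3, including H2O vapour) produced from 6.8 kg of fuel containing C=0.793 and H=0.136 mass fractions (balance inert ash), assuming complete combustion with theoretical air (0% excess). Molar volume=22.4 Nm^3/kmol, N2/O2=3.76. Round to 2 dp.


Per kg fuel: CO2 = (C/12 kmol)*22.4 = (0.793/12)*22.4 = 1.48027 Nm^3
Per kg fuel: H2O = (H/2 kmol)*22.4 = (0.136/2)*22.4 = 1.52320 Nm^3
O2 needed per kg fuel = C/12 + H/4 = 0.793/12 + 0.136/4 = 0.10008333 kmol
Per kg fuel: N2 = O2*3.76*22.4 = 0.10008333*3.76*22.4 = 8.42942 Nm^3
Total per kg = 1.48027 + 1.52320 + 8.42942 = 11.43289 Nm^3
Total = 11.43289 * 6.8 = 77.74 Nm^3


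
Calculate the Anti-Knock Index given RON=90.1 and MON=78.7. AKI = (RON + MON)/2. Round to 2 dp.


AKI = (RON + MON) / 2
AKI = (90.1 + 78.7) / 2
AKI = 168.8 / 2 = 84.40


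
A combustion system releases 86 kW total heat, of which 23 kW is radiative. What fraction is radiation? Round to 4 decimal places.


f_rad = Q_rad / Q_total
f_rad = 23 / 86 = 0.2674


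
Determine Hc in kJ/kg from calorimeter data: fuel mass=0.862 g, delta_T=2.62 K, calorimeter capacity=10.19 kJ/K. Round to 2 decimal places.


Hc = C_cal * delta_T / m_fuel
Q_released = 10.19 * 2.62 = 26.6978 kJ
m_fuel = 0.862 g = 0.862/1000 kg = 0.000862 kg
Hc = 26.6978 / 0.000862 = 30971.93 kJ/kg


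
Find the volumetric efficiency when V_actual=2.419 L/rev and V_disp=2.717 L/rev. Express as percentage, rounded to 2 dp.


eta_v = (V_actual / V_disp) * 100
Ratio = 2.419 / 2.717 = 0.8903
eta_v = 0.8903 * 100 = 89.03%


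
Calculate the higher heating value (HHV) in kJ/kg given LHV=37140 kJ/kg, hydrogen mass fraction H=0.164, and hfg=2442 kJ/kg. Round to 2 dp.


HHV = LHV + hfg * 9 * H
Water addition = 2442 * 9 * 0.164 = 3604.392 kJ/kg
HHV = 37140 + 3604.392 = 40744.39 kJ/kg


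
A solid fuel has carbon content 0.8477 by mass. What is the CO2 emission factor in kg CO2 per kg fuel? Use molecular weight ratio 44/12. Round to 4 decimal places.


EF = C_frac * (M_CO2 / M_C)
EF = 0.8477 * (44/12)
EF = 0.8477 * 3.666667 = 3.1082 kg_CO2/kg_fuel


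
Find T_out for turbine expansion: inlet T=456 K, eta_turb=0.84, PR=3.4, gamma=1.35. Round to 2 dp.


T_out = T_in * (1 - eta * (1 - PR^(-(gamma-1)/gamma)))
Exponent = -(1.35-1)/1.35 = -0.25925926
PR^exp = 3.4^(-0.25925926) = 0.72813041
Factor = 1 - 0.84*(1 - 0.72813041) = 0.77162954
T_out = 456 * 0.77162954 = 351.86 K


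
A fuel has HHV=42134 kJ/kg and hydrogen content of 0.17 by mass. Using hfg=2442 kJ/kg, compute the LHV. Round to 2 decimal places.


LHV = HHV - hfg * 9 * H
Water correction = 2442 * 9 * 0.17 = 3736.260 kJ/kg
LHV = 42134 - 3736.260 = 38397.74 kJ/kg


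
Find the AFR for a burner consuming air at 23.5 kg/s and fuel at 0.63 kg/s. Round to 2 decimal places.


AFR = m_air / m_fuel
AFR = 23.5 / 0.63 = 37.30


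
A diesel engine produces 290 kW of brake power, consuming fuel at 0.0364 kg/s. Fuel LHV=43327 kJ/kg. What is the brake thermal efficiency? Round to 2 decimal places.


eta_BTE = (BP / (mf * LHV)) * 100
Denominator = 0.0364 * 43327 = 1577.1028 kW
eta_BTE = (290 / 1577.1028) * 100 = 18.39%


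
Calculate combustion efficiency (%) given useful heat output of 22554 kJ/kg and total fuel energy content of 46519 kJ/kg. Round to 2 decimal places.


Efficiency = (Q_useful / Q_fuel) * 100
Efficiency = (22554 / 46519) * 100
Efficiency = 0.4848 * 100 = 48.48%


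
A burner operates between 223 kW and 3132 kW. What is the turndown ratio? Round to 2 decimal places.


TDR = Q_max / Q_min
TDR = 3132 / 223 = 14.04


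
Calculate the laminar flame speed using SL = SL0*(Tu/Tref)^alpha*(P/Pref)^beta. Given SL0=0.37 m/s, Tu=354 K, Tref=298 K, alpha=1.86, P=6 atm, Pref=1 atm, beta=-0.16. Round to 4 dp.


SL = SL0 * (Tu/Tref)^alpha * (P/Pref)^beta
T ratio = 354/298 = 1.18791946
(T ratio)^alpha = 1.18791946^1.86 = 1.377539
(P/Pref)^beta = 6^(-0.16) = 0.750751
SL = 0.37 * 1.377539 * 0.750751 = 0.3826 m/s


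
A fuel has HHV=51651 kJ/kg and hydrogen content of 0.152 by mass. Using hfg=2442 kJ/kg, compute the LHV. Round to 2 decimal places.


LHV = HHV - hfg * 9 * H
Water correction = 2442 * 9 * 0.152 = 3340.656 kJ/kg
LHV = 51651 - 3340.656 = 48310.34 kJ/kg


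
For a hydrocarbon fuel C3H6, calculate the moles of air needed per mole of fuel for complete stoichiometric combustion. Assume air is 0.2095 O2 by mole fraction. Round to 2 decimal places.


Balanced combustion: C3H6 + 4.5 O2 -> 3 CO2 + 3 H2O
O2 needed = C + H/4 = 3 + 6/4 = 4.50 moles
Air moles = O2 / 0.2095 = 4.50 / 0.2095 = 21.48 moles air
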